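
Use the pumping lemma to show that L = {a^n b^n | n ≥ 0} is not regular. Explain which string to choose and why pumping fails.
Language: L = {a^n b^n | n ≥ 0} (equal numbers of a's followed by b's)
Step 1: Assume for contradiction that L is regular, with pumping length p.
Step 2: Choose s = a^p b^p. Then s ∈ L (it has p a's followed by p b's) and |s| ≥ p.
Step 3: Consider any decomposition s = xyz with |xy| ≤ p and |y| > 0. Since |xy| ≤ p and the first p symbols of s are all a's, y = a^k for some k with 1 ≤ k ≤ p.
Step 4: Pumping up (i = 2): xy²z = a^(p+k) b^p, which has more a's than b's, so xy²z ∉ L.
This contradicts the pumping lemma, so L is not regular.

Final answer: Choose s = a^p b^p. Since |xy| ≤ p, y = a^k with k ≥ 1. Then xy²z = a^(p+k) b^p ∉ L.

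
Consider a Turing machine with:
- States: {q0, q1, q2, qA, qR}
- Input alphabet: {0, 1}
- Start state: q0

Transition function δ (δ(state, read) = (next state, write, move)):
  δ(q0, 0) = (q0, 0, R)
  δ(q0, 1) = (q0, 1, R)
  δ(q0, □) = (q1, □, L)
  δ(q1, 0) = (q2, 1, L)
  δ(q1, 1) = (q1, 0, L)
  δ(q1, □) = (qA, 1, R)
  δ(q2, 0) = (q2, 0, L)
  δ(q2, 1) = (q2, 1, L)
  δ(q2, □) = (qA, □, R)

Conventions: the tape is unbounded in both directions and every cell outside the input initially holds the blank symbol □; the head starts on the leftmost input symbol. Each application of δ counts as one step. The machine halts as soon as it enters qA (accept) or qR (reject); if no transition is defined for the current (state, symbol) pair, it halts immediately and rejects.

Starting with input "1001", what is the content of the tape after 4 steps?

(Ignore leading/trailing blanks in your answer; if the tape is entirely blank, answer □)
Step 0: [q0]1001 (head at position 0)
Step 1: δ(q0, 1) = (q0, 1, R)  ⊢  1[q0]001 (head at position 1)
Step 2: δ(q0, 0) = (q0, 0, R)  ⊢  10[q0]01 (head at position 2)
Step 3: δ(q0, 0) = (q0, 0, R)  ⊢  100[q0]1 (head at position 3)
Step 4: δ(q0, 1) = (q0, 1, R)  ⊢  1001[q0]□ (head at position 4)
Tape after 4 steps (ignoring surrounding blanks): 1001

Final answer: Tape: 1001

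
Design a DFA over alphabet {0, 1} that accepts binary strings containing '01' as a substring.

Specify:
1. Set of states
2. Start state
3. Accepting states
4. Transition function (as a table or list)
One valid DFA (any DFA recognizing the same language is acceptable):
States: {q0, q1, q2}
Start: q0
Accepting: {q2}
Transitions (accepting states marked with *):
State | 0 | 1 | Accepting
-------------------------
q0    | q1 | q0 |  
q1    | q1 | q2 |  
q2    | q2 | q2 | *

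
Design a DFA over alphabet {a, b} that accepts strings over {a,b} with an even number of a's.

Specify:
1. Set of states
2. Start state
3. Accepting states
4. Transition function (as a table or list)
One valid DFA (any DFA recognizing the same language is acceptable):
States: {q0, q1}
Start: q0
Accepting: {q0}
Transitions (accepting states marked with *):
State | a | b | Accepting
-------------------------
q0    | q1 | q0 | *
q1    | q0 | q1 |  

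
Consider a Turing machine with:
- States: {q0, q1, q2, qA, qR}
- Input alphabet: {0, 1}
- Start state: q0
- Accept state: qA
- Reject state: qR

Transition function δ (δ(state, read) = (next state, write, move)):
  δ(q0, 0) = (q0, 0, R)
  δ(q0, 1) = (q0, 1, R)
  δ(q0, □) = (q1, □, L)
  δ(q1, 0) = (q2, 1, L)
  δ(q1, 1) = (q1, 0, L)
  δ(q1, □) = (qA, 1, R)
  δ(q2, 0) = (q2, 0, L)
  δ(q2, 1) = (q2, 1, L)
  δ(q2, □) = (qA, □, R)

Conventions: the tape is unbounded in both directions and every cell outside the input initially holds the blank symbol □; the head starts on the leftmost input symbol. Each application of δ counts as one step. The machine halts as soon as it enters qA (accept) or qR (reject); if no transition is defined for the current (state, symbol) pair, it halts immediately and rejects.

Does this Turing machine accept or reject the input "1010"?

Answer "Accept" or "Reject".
Step 0: [q0]1010 (head at position 0)
Step 1: δ(q0, 1) = (q0, 1, R)  ⊢  1[q0]010 (head at position 1)
Step 2: δ(q0, 0) = (q0, 0, R)  ⊢  10[q0]10 (head at position 2)
Step 3: δ(q0, 1) = (q0, 1, R)  ⊢  101[q0]0 (head at position 3)
Step 4: δ(q0, 0) = (q0, 0, R)  ⊢  1010[q0]□ (head at position 4)
Step 5: δ(q0, □) = (q1, □, L)  ⊢  101[q1]0□ (head at position 3)
Step 6: δ(q1, 0) = (q2, 1, L)  ⊢  10[q2]11□ (head at position 2)
Step 7: δ(q2, 1) = (q2, 1, L)  ⊢  1[q2]011□ (head at position 1)
Step 8: δ(q2, 0) = (q2, 0, L)  ⊢  [q2]1011□ (head at position 0)
Step 9: δ(q2, 1) = (q2, 1, L)  ⊢  [q2]□1011□ (head at position -1)
Step 10: δ(q2, □) = (qA, □, R)  ⊢  □[qA]1011□ (head at position 0)
The machine is in qA, so it halts and accepts.

Final answer: Accept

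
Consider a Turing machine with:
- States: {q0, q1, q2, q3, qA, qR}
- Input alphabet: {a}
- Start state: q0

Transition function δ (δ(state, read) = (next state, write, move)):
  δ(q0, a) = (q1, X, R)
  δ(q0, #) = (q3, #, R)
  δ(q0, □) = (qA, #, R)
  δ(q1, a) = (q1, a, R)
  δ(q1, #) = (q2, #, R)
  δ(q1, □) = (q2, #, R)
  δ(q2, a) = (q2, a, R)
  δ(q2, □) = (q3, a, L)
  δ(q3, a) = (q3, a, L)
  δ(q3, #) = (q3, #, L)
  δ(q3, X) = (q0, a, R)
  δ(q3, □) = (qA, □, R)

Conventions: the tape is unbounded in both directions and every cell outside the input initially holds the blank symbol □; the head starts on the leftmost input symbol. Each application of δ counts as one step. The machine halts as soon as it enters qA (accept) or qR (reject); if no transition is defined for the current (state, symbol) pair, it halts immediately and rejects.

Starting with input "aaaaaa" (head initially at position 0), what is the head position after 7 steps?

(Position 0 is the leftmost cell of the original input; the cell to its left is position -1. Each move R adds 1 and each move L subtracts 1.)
Step 0: [q0]aaaaaa (head at position 0)
Step 1: δ(q0, a) = (q1, X, R)  ⊢  X[q1]aaaaa (head at position 1)
Step 2: δ(q1, a) = (q1, a, R)  ⊢  Xa[q1]aaaa (head at position 2)
Step 3: δ(q1, a) = (q1, a, R)  ⊢  Xaa[q1]aaa (head at position 3)
Step 4: δ(q1, a) = (q1, a, R)  ⊢  Xaaa[q1]aa (head at position 4)
Step 5: δ(q1, a) = (q1, a, R)  ⊢  Xaaaa[q1]a (head at position 5)
Step 6: δ(q1, a) = (q1, a, R)  ⊢  Xaaaaa[q1]□ (head at position 6)
Step 7: δ(q1, □) = (q2, #, R)  ⊢  Xaaaaa#[q2]□ (head at position 7)
Head position after 7 steps: 7

Final answer: Position 7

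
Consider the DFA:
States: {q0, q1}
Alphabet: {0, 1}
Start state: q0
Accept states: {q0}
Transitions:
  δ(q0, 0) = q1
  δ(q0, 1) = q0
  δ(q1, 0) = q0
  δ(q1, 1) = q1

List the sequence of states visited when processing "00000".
Starting at q0
Read '0': q0 -> q1
Read '0': q1 -> q0
Read '0': q0 -> q1
Read '0': q1 -> q0
Read '0': q0 -> q1

Final answer: q0 -> q1 -> q0 -> q1 -> q0 -> q1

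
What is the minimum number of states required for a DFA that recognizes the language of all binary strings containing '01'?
Language: binary strings containing '01'
Lower bound (Myhill–Nerode): the prefixes ε, 0, 01 are pairwise distinguishable:
  ε vs 01: suffix ε distinguishes them (ε is rejected, 01 is accepted)
  0 vs 01: suffix ε distinguishes them (0 is rejected, 01 is accepted)
  ε vs 0: suffix 1 distinguishes them (ε·1 = 1 is rejected, 0·1 = 01 is accepted)
So any DFA needs at least 3 states.
Upper bound: a DFA with 3 states exists (one state per class above: 'no progress', 'last symbol 0', and 'seen 01' (accepting sink)).
Minimum states: 3

Final answer: 3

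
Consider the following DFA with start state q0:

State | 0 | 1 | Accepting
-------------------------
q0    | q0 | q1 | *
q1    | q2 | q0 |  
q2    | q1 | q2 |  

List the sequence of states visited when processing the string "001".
q0 → q0 → q0 → q1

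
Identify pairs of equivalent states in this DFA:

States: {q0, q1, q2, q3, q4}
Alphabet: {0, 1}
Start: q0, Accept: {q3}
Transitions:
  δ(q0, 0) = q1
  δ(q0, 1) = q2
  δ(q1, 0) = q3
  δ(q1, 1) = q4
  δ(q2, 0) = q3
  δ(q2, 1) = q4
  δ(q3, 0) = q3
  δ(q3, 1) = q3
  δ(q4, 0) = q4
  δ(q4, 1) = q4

Using the table-filling algorithm:
Round 0 – mark pairs where exactly one state is accepting: (q0,q3), (q1,q3), (q2,q3), (q3,q4)
Round 1 – newly marked: (q0,q1) [on 0: q1 vs q3, already marked]; (q0,q2) [on 0: q1 vs q3, already marked]; (q1,q4) [on 0: q3 vs q4, already marked]; (q2,q4) [on 0: q3 vs q4, already marked]
Round 2 – newly marked: (q0,q4) [on 0: q1 vs q4, already marked]
No further pairs can be marked.
(q1, q2) unmarked: δ(q1,0)=q3, δ(q2,0)=q3; δ(q1,1)=q4, δ(q2,1)=q4 → equivalent
Equivalent pairs: (q1, q2)

Final answer: Equivalent pairs: (q1, q2)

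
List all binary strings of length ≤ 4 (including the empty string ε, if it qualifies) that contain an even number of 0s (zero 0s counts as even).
Checking every binary string of length 0 to 4:
  Length 0: accepted: ε | rejected: (none)
  Length 1: accepted: 1 | rejected: 0
  Length 2: accepted: 00, 11 | rejected: 01, 10
  Length 3: accepted: 001, 010, 100, 111 | rejected: 000, 011, 101, 110
  Length 4: accepted: 0000, 0011, 0101, 0110, 1001, 1010, 1100, 1111 | rejected: 0001, 0010, 0100, 0111, 1000, 1011, 1101, 1110
Total: 16 string(s).

Final answer: ε, 1, 00, 11, 001, 010, 100, 111, 0000, 0011, 0101, 0110, 1001, 1010, 1100, 1111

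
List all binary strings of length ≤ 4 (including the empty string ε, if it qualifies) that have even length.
Checking every binary string of length 0 to 4:
  Length 0: accepted: ε | rejected: (none)
  Length 1: accepted: (none) | rejected: 0, 1
  Length 2: accepted: 00, 01, 10, 11 | rejected: (none)
  Length 3: accepted: (none) | rejected: 000, 001, 010, 011, 100, 101, 110, 111
  Length 4: accepted: 0000, 0001, 0010, 0011, 0100, 0101, 0110, 0111, 1000, 1001, 1010, 1011, 1100, 1101, 1110, 1111 | rejected: (none)
Total: 21 string(s).

Final answer: ε, 00, 01, 10, 11, 0000, 0001, 0010, 0011, 0100, 0101, 0110, 0111, 1000, 1001, 1010, 1011, 1100, 1101, 1110, 1111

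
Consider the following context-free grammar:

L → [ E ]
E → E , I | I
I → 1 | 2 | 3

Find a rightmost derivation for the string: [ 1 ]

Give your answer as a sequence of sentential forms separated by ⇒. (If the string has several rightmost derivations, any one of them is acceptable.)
Start with L.
Step 1: the rightmost non-terminal is L; apply L → [ E ]:  [ E ]
Step 2: the rightmost non-terminal is E; apply E → I:  [ I ]
Step 3: the rightmost non-terminal is I; apply I → 1:  [ 1 ]

Final answer: L ⇒ [ E ] ⇒ [ I ] ⇒ [ 1 ]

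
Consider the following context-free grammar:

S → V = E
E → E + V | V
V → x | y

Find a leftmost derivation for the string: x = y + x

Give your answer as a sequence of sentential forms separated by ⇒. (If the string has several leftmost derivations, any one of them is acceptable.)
Start with S.
Step 1: the leftmost non-terminal is S; apply S → V = E:  V = E
Step 2: the leftmost non-terminal is V; apply V → x:  x = E
Step 3: the leftmost non-terminal is E; apply E → E + V:  x = E + V
Step 4: the leftmost non-terminal is E; apply E → V:  x = V + V
Step 5: the leftmost non-terminal is V; apply V → y:  x = y + V
Step 6: the leftmost non-terminal is V; apply V → x:  x = y + x

Final answer: S ⇒ V = E ⇒ x = E ⇒ x = E + V ⇒ x = V + V ⇒ x = y + V ⇒ x = y + x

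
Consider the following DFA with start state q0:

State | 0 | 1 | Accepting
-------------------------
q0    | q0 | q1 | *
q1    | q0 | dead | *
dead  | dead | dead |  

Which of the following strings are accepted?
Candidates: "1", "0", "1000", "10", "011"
"1": q0 → q1; q1 is accepting → accepted
"0": q0 → q0; q0 is accepting → accepted
"1000": q0 → q1 → q0 → q0 → q0; q0 is accepting → accepted
"10": q0 → q1 → q0; q0 is accepting → accepted
"011": q0 → q0 → q1 → dead; dead is not accepting → rejected

Final answer: "1", "0", "1000", "10"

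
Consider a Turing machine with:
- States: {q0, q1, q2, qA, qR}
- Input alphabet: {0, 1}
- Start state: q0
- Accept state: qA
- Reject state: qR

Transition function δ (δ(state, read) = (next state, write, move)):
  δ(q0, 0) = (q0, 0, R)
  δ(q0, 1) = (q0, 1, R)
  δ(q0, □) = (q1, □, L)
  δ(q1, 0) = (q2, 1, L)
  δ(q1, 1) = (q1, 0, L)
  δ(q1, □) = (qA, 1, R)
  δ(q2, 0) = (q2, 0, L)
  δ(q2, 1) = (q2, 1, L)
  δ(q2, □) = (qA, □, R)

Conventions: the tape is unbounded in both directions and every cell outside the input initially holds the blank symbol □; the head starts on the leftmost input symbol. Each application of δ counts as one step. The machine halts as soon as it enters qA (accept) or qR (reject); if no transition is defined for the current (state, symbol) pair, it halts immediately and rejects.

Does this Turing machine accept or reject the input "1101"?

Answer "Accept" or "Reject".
Step 0: [q0]1101 (head at position 0)
Step 1: δ(q0, 1) = (q0, 1, R)  ⊢  1[q0]101 (head at position 1)
Step 2: δ(q0, 1) = (q0, 1, R)  ⊢  11[q0]01 (head at position 2)
Step 3: δ(q0, 0) = (q0, 0, R)  ⊢  110[q0]1 (head at position 3)
Step 4: δ(q0, 1) = (q0, 1, R)  ⊢  1101[q0]□ (head at position 4)
Step 5: δ(q0, □) = (q1, □, L)  ⊢  110[q1]1□ (head at position 3)
Step 6: δ(q1, 1) = (q1, 0, L)  ⊢  11[q1]00□ (head at position 2)
Step 7: δ(q1, 0) = (q2, 1, L)  ⊢  1[q2]110□ (head at position 1)
Step 8: δ(q2, 1) = (q2, 1, L)  ⊢  [q2]1110□ (head at position 0)
Step 9: δ(q2, 1) = (q2, 1, L)  ⊢  [q2]□1110□ (head at position -1)
Step 10: δ(q2, □) = (qA, □, R)  ⊢  □[qA]1110□ (head at position 0)
The machine is in qA, so it halts and accepts.

Final answer: Accept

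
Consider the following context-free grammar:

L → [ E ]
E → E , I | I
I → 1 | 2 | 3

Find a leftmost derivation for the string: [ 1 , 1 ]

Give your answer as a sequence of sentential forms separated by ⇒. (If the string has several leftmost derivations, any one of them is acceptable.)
Start with L.
Step 1: the leftmost non-terminal is L; apply L → [ E ]:  [ E ]
Step 2: the leftmost non-terminal is E; apply E → E , I:  [ E , I ]
Step 3: the leftmost non-terminal is E; apply E → I:  [ I , I ]
Step 4: the leftmost non-terminal is I; apply I → 1:  [ 1 , I ]
Step 5: the leftmost non-terminal is I; apply I → 1:  [ 1 , 1 ]

Final answer: L ⇒ [ E ] ⇒ [ E , I ] ⇒ [ I , I ] ⇒ [ 1 , I ] ⇒ [ 1 , 1 ]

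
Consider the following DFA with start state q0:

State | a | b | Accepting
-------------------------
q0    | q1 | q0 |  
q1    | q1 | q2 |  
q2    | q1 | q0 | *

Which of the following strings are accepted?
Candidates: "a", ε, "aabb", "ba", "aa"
"a": q0 → q1; q1 is not accepting → rejected
ε: q0; q0 is not accepting → rejected
"aabb": q0 → q1 → q1 → q2 → q0; q0 is not accepting → rejected
"ba": q0 → q0 → q1; q1 is not accepting → rejected
"aa": q0 → q1 → q1; q1 is not accepting → rejected

Final answer: None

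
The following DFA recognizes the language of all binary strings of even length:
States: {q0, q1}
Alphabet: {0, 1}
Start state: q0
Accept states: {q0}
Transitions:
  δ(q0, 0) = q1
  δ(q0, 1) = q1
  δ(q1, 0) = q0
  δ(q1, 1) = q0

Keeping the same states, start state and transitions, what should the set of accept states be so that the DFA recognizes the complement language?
The DFA is complete (every state has a transition on every symbol), so the complement
is recognized by the same DFA with accepting and non-accepting states swapped.
Original accept states: {q0}
Complement accept states = All states - Original accept states
= {q0, q1} - {q0}
= {q1}
Complement language: strings of ODD length

Final answer: {q1}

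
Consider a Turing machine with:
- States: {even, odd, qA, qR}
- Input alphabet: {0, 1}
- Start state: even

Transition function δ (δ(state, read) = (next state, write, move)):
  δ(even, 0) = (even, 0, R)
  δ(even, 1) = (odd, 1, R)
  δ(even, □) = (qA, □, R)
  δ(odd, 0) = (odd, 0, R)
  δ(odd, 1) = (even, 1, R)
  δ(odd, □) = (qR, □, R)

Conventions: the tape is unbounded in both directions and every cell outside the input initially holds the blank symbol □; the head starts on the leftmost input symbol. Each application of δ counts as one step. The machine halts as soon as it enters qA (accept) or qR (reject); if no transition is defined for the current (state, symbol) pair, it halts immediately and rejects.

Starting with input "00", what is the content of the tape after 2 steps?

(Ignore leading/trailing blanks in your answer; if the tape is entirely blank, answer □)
Step 0: [even]00 (head at position 0)
Step 1: δ(even, 0) = (even, 0, R)  ⊢  0[even]0 (head at position 1)
Step 2: δ(even, 0) = (even, 0, R)  ⊢  00[even]□ (head at position 2)
Tape after 2 steps (ignoring surrounding blanks): 00

Final answer: Tape: 00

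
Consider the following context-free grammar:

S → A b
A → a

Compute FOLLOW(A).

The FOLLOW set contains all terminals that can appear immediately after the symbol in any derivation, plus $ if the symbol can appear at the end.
A occurs only in S → A b, where it is immediately followed by the terminal b. So FOLLOW(A) = {b}.

Final answer: {b}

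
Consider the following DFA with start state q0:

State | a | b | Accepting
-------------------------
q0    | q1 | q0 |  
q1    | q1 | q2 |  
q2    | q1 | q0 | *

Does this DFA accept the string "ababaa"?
Start in q0.
Read 'a': q0 → q1
Read 'b': q1 → q2
Read 'a': q2 → q1
Read 'b': q1 → q2
Read 'a': q2 → q1
Read 'a': q1 → q1
Final state q1 is not accepting, so the string is rejected.

Final answer: No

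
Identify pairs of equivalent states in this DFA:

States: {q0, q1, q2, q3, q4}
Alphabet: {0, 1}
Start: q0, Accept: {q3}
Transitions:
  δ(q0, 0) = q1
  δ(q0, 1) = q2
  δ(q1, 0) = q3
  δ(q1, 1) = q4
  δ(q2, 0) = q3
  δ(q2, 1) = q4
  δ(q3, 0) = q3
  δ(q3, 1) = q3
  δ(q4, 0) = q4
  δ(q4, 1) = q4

Using the table-filling algorithm:
Round 0 – mark pairs where exactly one state is accepting: (q0,q3), (q1,q3), (q2,q3), (q3,q4)
Round 1 – newly marked: (q0,q1) [on 0: q1 vs q3, already marked]; (q0,q2) [on 0: q1 vs q3, already marked]; (q1,q4) [on 0: q3 vs q4, already marked]; (q2,q4) [on 0: q3 vs q4, already marked]
Round 2 – newly marked: (q0,q4) [on 0: q1 vs q4, already marked]
No further pairs can be marked.
(q1, q2) unmarked: δ(q1,0)=q3, δ(q2,0)=q3; δ(q1,1)=q4, δ(q2,1)=q4 → equivalent
Equivalent pairs: (q1, q2)

Final answer: Equivalent pairs: (q1, q2)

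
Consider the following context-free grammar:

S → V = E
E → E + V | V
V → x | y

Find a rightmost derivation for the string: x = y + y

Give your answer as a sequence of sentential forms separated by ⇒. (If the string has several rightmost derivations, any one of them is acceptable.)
Start with S.
Step 1: the rightmost non-terminal is S; apply S → V = E:  V = E
Step 2: the rightmost non-terminal is E; apply E → E + V:  V = E + V
Step 3: the rightmost non-terminal is V; apply V → y:  V = E + y
Step 4: the rightmost non-terminal is E; apply E → V:  V = V + y
Step 5: the rightmost non-terminal is V; apply V → y:  V = y + y
Step 6: the rightmost non-terminal is V; apply V → x:  x = y + y

Final answer: S ⇒ V = E ⇒ V = E + V ⇒ V = E + y ⇒ V = V + y ⇒ V = y + y ⇒ x = y + y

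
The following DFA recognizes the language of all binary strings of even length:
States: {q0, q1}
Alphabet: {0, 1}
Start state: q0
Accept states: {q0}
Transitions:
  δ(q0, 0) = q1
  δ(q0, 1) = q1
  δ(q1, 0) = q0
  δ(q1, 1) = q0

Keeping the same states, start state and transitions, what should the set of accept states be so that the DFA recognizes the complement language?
The DFA is complete (every state has a transition on every symbol), so the complement
is recognized by the same DFA with accepting and non-accepting states swapped.
Original accept states: {q0}
Complement accept states = All states - Original accept states
= {q0, q1} - {q0}
= {q1}
Complement language: strings of ODD length

Final answer: {q1}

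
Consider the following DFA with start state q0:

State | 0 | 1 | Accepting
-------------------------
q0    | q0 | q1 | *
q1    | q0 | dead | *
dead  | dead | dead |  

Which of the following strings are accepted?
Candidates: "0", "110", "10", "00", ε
"0": q0 → q0; q0 is accepting → accepted
"110": q0 → q1 → dead → dead; dead is not accepting → rejected
"10": q0 → q1 → q0; q0 is accepting → accepted
"00": q0 → q0 → q0; q0 is accepting → accepted
ε: q0; q0 is accepting → accepted

Final answer: "0", "10", "00", ε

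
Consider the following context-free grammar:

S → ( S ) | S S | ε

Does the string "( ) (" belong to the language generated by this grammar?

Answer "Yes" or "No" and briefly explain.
Each production adds parentheses only in matched pairs (S → ( S )) or none at all, so every derived string has equally many '(' and ')'. The string ( ) ( has two '(' and one ')', so it cannot be derived.

Final answer: No - no valid derivation exists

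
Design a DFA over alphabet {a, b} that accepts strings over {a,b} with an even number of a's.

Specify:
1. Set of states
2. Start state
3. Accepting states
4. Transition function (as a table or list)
One valid DFA (any DFA recognizing the same language is acceptable):
States: {q0, q1}
Start: q0
Accepting: {q0}
Transitions (accepting states marked with *):
State | a | b | Accepting
-------------------------
q0    | q1 | q0 | *
q1    | q0 | q1 |  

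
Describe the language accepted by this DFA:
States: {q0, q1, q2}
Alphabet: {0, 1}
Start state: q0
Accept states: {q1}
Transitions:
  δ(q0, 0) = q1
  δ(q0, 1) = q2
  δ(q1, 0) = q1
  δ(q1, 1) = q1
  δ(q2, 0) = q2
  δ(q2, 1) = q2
Analyzing the DFA structure:
Start state: q0
Accept states: {q1}
Interpreting what each state remembers (checking against the transitions):
  q0: nothing has been read yet
  q1: the first symbol was 0
  q2: the first symbol was 1 (trap state)
  δ(q0, 0): in q0 (nothing has been read yet), after reading 0 we have: the first symbol was 0 → q1
  δ(q0, 1): in q0 (nothing has been read yet), after reading 1 we have: the first symbol was 1 (trap state) → q2
  δ(q1, 0): in q1 (the first symbol was 0), after reading 0 we have: the first symbol was 0 → q1
  δ(q1, 1): in q1 (the first symbol was 0), after reading 1 we have: the first symbol was 0 → q1
  δ(q2, 0): in q2 (the first symbol was 1 (trap state)), after reading 0 we have: the first symbol was 1 (trap state) → q2
  δ(q2, 1): in q2 (the first symbol was 1 (trap state)), after reading 1 we have: the first symbol was 1 (trap state) → q2
A string is accepted iff it ends in {q1}, i.e. the first symbol was 0.
Language: All binary strings starting with 0

Final answer: All binary strings starting with 0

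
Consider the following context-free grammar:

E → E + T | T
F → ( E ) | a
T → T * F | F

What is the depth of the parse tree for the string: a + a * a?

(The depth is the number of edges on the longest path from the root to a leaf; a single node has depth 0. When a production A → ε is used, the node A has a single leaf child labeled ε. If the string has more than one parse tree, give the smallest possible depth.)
The grammar is unambiguous; the parse tree of a + a * a is:
E → E + T at the root (depth 0).
  Left E (depth 1) → T (2) → F (3) → a (4).
  Right T (depth 1) → T * F; that T (2) → F (3) → a (4); F (2) → a (3).
The longest root-to-leaf paths have 4 edges.
Depth = 4.

Final answer: 4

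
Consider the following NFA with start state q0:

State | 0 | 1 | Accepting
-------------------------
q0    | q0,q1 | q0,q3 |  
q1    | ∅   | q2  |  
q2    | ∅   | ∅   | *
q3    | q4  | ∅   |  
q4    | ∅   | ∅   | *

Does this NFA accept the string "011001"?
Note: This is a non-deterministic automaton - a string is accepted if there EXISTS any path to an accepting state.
Track the set of states the NFA could be in: start {q0}
Read '0': {q0} → {q0, q1}
Read '1': {q0, q1} → {q0, q2, q3}
Read '1': {q0, q2, q3} → {q0, q3}
Read '0': {q0, q3} → {q0, q1, q4}
Read '0': {q0, q1, q4} → {q0, q1}
Read '1': {q0, q1} → {q0, q2, q3}
Final set {q0, q2, q3} contains accepting state(s) {q2} → accepted.

Final answer: Yes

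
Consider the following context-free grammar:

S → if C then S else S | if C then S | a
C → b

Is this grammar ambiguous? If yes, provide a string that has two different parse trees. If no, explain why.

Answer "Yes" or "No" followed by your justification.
The 'dangling else' can attach to either if. Two leftmost derivations of  if b then if b then a else a:
  (1) S ⇒ if C then S else S ⇒ if b then S else S ⇒ if b then if C then S else S ⇒ if b then if b then S else S ⇒ if b then if b then a else S ⇒ if b then if b then a else a   (else belongs to the outer if)
  (2) S ⇒ if C then S ⇒ if b then S ⇒ if b then if C then S else S ⇒ if b then if b then S else S ⇒ if b then if b then a else S ⇒ if b then if b then a else a   (else belongs to the inner if)
Two distinct parse trees for the same string, so the grammar is ambiguous.

Final answer: Yes - the string 'if b then if b then a else a' has two distinct leftmost derivations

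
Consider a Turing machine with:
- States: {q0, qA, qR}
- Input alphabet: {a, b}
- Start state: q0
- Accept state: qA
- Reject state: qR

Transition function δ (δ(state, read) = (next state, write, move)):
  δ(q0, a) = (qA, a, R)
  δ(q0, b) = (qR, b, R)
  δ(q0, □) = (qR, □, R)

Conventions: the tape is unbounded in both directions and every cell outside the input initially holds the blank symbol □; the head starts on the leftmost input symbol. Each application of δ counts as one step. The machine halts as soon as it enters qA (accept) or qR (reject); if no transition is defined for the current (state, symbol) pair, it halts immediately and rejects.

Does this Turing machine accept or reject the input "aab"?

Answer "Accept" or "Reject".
Step 0: [q0]aab (head at position 0)
Step 1: δ(q0, a) = (qA, a, R)  ⊢  a[qA]ab (head at position 1)
The machine is in qA, so it halts and accepts.

Final answer: Accept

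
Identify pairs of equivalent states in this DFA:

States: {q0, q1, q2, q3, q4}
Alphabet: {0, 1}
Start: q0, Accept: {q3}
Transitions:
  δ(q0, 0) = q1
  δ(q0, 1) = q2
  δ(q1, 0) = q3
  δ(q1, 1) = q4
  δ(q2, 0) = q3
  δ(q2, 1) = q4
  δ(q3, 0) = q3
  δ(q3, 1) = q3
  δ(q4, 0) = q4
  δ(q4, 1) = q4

Using the table-filling algorithm:
Round 0 – mark pairs where exactly one state is accepting: (q0,q3), (q1,q3), (q2,q3), (q3,q4)
Round 1 – newly marked: (q0,q1) [on 0: q1 vs q3, already marked]; (q0,q2) [on 0: q1 vs q3, already marked]; (q1,q4) [on 0: q3 vs q4, already marked]; (q2,q4) [on 0: q3 vs q4, already marked]
Round 2 – newly marked: (q0,q4) [on 0: q1 vs q4, already marked]
No further pairs can be marked.
(q1, q2) unmarked: δ(q1,0)=q3, δ(q2,0)=q3; δ(q1,1)=q4, δ(q2,1)=q4 → equivalent
Equivalent pairs: (q1, q2)

Final answer: Equivalent pairs: (q1, q2)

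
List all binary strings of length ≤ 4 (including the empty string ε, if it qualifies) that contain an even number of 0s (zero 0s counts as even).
Checking every binary string of length 0 to 4:
  Length 0: accepted: ε | rejected: (none)
  Length 1: accepted: 1 | rejected: 0
  Length 2: accepted: 00, 11 | rejected: 01, 10
  Length 3: accepted: 001, 010, 100, 111 | rejected: 000, 011, 101, 110
  Length 4: accepted: 0000, 0011, 0101, 0110, 1001, 1010, 1100, 1111 | rejected: 0001, 0010, 0100, 0111, 1000, 1011, 1101, 1110
Total: 16 string(s).

Final answer: ε, 1, 00, 11, 001, 010, 100, 111, 0000, 0011, 0101, 0110, 1001, 1010, 1100, 1111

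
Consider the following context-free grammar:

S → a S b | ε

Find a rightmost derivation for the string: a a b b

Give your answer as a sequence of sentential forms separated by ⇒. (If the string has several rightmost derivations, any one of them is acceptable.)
Start with S.
Step 1: the rightmost non-terminal is S; apply S → a S b:  a S b
Step 2: the rightmost non-terminal is S; apply S → a S b:  a a S b b
Step 3: the rightmost non-terminal is S; apply S → ε:  a a b b

Final answer: S ⇒ a S b ⇒ a a S b b ⇒ a a b b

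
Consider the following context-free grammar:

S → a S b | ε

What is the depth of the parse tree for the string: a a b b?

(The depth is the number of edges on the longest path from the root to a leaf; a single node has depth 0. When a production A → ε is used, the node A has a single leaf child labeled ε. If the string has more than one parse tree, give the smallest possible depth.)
The only parse tree applies S → a S b 2 times (once per matching a…b pair) and then S → ε.
The S nodes sit at depths 0, 1, …, 2; the innermost S (depth 2) has the single child ε at depth 3.
The terminal leaves a, b are at depths 1..2, so the longest root-to-leaf path is S → S → … → S → ε with 3 edges.
Depth = 3.

Final answer: 3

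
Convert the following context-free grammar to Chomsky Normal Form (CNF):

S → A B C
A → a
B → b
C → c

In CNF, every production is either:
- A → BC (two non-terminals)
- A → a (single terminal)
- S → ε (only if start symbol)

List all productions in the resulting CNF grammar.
The grammar has no ε-productions or unit productions to eliminate.
A → a is already in CNF (single terminal) – keep it.
B → b is already in CNF (single terminal) – keep it.
C → c is already in CNF (single terminal) – keep it.
S → A B C has 3 symbols on the right: break it into binary productions S → A X0, X0 → B C.
Resulting CNF grammar (5 productions): A → a; B → b; C → c; S → A X0; X0 → B C

Final answer: A → a; B → b; C → c; S → A X0; X0 → B C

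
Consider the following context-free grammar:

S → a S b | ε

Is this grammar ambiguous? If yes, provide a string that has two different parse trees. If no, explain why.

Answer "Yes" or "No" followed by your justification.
At every step exactly one production applies: if the remaining string to generate is non-empty it starts with a and ends with b, forcing S → a S b; if it is empty, S → ε is forced. Hence each string a^n b^n has exactly one derivation (S → a S b applied n times, then S → ε) and one parse tree.

Final answer: No - the grammar is unambiguous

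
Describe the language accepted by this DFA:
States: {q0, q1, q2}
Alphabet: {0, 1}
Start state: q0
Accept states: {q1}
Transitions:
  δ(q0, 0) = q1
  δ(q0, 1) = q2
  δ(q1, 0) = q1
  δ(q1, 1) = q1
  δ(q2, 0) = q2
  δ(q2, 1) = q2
Analyzing the DFA structure:
Start state: q0
Accept states: {q1}
Interpreting what each state remembers (checking against the transitions):
  q0: nothing has been read yet
  q1: the first symbol was 0
  q2: the first symbol was 1 (trap state)
  δ(q0, 0): in q0 (nothing has been read yet), after reading 0 we have: the first symbol was 0 → q1
  δ(q0, 1): in q0 (nothing has been read yet), after reading 1 we have: the first symbol was 1 (trap state) → q2
  δ(q1, 0): in q1 (the first symbol was 0), after reading 0 we have: the first symbol was 0 → q1
  δ(q1, 1): in q1 (the first symbol was 0), after reading 1 we have: the first symbol was 0 → q1
  δ(q2, 0): in q2 (the first symbol was 1 (trap state)), after reading 0 we have: the first symbol was 1 (trap state) → q2
  δ(q2, 1): in q2 (the first symbol was 1 (trap state)), after reading 1 we have: the first symbol was 1 (trap state) → q2
A string is accepted iff it ends in {q1}, i.e. the first symbol was 0.
Language: All binary strings starting with 0

Final answer: All binary strings starting with 0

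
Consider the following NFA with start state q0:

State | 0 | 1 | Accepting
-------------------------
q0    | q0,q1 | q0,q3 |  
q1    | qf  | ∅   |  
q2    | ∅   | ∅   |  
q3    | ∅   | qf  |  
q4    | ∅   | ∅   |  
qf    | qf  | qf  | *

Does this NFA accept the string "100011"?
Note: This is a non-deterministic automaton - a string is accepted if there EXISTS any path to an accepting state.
Track the set of states the NFA could be in: start {q0}
Read '1': {q0} → {q0, q3}
Read '0': {q0, q3} → {q0, q1}
Read '0': {q0, q1} → {q0, q1, qf}
Read '0': {q0, q1, qf} → {q0, q1, qf}
Read '1': {q0, q1, qf} → {q0, q3, qf}
Read '1': {q0, q3, qf} → {q0, q3, qf}
Final set {q0, q3, qf} contains accepting state(s) {qf} → accepted.

Final answer: Yes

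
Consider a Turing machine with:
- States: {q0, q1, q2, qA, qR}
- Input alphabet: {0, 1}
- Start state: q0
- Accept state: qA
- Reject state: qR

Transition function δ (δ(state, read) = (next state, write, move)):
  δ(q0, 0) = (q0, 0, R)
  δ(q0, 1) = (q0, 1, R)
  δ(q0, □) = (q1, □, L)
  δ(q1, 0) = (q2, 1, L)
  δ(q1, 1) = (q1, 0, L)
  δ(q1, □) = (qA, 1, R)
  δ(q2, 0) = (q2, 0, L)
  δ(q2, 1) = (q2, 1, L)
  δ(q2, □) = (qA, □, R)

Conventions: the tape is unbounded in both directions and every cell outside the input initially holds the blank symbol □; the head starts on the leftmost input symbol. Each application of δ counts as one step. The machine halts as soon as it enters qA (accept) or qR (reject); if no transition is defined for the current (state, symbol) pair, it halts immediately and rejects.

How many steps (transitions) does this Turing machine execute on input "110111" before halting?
Step 0: [q0]110111 (head at position 0)
Step 1: δ(q0, 1) = (q0, 1, R)  ⊢  1[q0]10111 (head at position 1)
Step 2: δ(q0, 1) = (q0, 1, R)  ⊢  11[q0]0111 (head at position 2)
Step 3: δ(q0, 0) = (q0, 0, R)  ⊢  110[q0]111 (head at position 3)
Step 4: δ(q0, 1) = (q0, 1, R)  ⊢  1101[q0]11 (head at position 4)
Step 5: δ(q0, 1) = (q0, 1, R)  ⊢  11011[q0]1 (head at position 5)
Step 6: δ(q0, 1) = (q0, 1, R)  ⊢  110111[q0]□ (head at position 6)
Step 7: δ(q0, □) = (q1, □, L)  ⊢  11011[q1]1□ (head at position 5)
Step 8: δ(q1, 1) = (q1, 0, L)  ⊢  1101[q1]10□ (head at position 4)
Step 9: δ(q1, 1) = (q1, 0, L)  ⊢  110[q1]100□ (head at position 3)
Step 10: δ(q1, 1) = (q1, 0, L)  ⊢  11[q1]0000□ (head at position 2)
Step 11: δ(q1, 0) = (q2, 1, L)  ⊢  1[q2]11000□ (head at position 1)
Step 12: δ(q2, 1) = (q2, 1, L)  ⊢  [q2]111000□ (head at position 0)
Step 13: δ(q2, 1) = (q2, 1, L)  ⊢  [q2]□111000□ (head at position -1)
Step 14: δ(q2, □) = (qA, □, R)  ⊢  □[qA]111000□ (head at position 0)
The machine is in qA, so it halts and accepts.
Number of transitions executed: 14.

Final answer: 14 steps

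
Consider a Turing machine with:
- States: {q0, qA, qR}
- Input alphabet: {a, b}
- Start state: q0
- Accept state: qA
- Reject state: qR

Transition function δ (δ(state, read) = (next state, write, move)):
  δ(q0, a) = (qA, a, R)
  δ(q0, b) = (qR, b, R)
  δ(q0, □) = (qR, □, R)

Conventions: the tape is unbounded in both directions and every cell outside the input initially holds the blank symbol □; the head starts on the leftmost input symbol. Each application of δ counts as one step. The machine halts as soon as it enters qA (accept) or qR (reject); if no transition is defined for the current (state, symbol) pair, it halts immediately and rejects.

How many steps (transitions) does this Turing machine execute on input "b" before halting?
Step 0: [q0]b (head at position 0)
Step 1: δ(q0, b) = (qR, b, R)  ⊢  b[qR]□ (head at position 1)
The machine is in qR, so it halts and rejects.
Number of transitions executed: 1.

Final answer: 1 steps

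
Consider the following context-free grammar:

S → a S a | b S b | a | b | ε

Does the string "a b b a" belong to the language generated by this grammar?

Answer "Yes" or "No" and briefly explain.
A derivation exists: S ⇒ a S a ⇒ a b S b a ⇒ a b b a (using S → a S a, S → b S b, then S → ε).

Final answer: Yes - a valid derivation exists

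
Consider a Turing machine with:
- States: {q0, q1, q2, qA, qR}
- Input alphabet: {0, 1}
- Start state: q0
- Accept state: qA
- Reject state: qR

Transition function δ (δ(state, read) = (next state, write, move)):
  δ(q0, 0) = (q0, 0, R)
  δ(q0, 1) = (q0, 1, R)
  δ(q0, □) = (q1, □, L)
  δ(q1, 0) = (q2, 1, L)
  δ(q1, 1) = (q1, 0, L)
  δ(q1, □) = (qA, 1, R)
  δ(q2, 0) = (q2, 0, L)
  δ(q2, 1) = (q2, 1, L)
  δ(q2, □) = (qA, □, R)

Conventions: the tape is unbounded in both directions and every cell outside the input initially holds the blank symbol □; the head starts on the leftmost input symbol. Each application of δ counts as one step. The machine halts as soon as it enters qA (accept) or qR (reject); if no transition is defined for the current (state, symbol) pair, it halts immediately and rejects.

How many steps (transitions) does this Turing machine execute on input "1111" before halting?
Step 0: [q0]1111 (head at position 0)
Step 1: δ(q0, 1) = (q0, 1, R)  ⊢  1[q0]111 (head at position 1)
Step 2: δ(q0, 1) = (q0, 1, R)  ⊢  11[q0]11 (head at position 2)
Step 3: δ(q0, 1) = (q0, 1, R)  ⊢  111[q0]1 (head at position 3)
Step 4: δ(q0, 1) = (q0, 1, R)  ⊢  1111[q0]□ (head at position 4)
Step 5: δ(q0, □) = (q1, □, L)  ⊢  111[q1]1□ (head at position 3)
Step 6: δ(q1, 1) = (q1, 0, L)  ⊢  11[q1]10□ (head at position 2)
Step 7: δ(q1, 1) = (q1, 0, L)  ⊢  1[q1]100□ (head at position 1)
Step 8: δ(q1, 1) = (q1, 0, L)  ⊢  [q1]1000□ (head at position 0)
Step 9: δ(q1, 1) = (q1, 0, L)  ⊢  [q1]□0000□ (head at position -1)
Step 10: δ(q1, □) = (qA, 1, R)  ⊢  1[qA]0000□ (head at position 0)
The machine is in qA, so it halts and accepts.
Number of transitions executed: 10.

Final answer: 10 steps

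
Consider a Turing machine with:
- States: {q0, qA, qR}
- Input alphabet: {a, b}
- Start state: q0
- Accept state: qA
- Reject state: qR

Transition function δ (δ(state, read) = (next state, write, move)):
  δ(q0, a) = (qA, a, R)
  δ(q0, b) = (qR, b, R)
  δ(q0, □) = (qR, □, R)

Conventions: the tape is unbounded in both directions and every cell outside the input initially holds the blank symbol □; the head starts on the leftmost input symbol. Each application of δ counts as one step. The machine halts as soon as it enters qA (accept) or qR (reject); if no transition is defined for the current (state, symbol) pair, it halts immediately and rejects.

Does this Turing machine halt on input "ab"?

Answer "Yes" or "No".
Step 0: [q0]ab (head at position 0)
Step 1: δ(q0, a) = (qA, a, R)  ⊢  a[qA]b (head at position 1)
The machine is in qA, so it halts and accepts.
It halts after 1 steps.

Final answer: Yes - halts after 1 steps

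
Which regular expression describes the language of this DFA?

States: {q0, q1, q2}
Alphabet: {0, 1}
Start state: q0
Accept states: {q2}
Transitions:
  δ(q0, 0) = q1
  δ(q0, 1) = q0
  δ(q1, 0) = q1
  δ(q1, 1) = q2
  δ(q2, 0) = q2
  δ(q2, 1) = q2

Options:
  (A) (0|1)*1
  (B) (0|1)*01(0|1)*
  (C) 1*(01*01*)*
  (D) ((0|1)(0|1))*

Testing sample strings against the DFA:
  '10' -> rejected
  '000' -> rejected
  '0100' -> accepted
  '11110' -> rejected
Checking each option for a counterexample:
  (A) (0|1)*1: '1' is rejected by the DFA but matches the regex → eliminated
  (B) (0|1)*01(0|1)*: agrees with the DFA on all strings of length ≤ 4
  (C) 1*(01*01*)*: ε is rejected by the DFA but matches the regex → eliminated
  (D) ((0|1)(0|1))*: ε is rejected by the DFA but matches the regex → eliminated
Only (B) (0|1)*01(0|1)* is consistent with the DFA.

Final answer: (B) (0|1)*01(0|1)*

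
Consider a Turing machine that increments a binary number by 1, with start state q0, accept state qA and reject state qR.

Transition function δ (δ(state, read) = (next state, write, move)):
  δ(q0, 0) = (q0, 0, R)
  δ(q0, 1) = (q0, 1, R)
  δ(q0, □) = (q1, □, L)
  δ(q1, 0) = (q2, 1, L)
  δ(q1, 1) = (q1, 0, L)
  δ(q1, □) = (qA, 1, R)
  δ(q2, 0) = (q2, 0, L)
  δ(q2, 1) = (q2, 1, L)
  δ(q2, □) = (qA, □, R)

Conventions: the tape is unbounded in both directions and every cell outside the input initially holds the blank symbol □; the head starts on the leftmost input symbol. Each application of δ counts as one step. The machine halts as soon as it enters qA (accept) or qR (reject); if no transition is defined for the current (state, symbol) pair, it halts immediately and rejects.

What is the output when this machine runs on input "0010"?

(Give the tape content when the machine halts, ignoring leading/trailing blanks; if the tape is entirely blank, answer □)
Step 0: [q0]0010 (head at position 0)
Step 1: δ(q0, 0) = (q0, 0, R)  ⊢  0[q0]010 (head at position 1)
Step 2: δ(q0, 0) = (q0, 0, R)  ⊢  00[q0]10 (head at position 2)
Step 3: δ(q0, 1) = (q0, 1, R)  ⊢  001[q0]0 (head at position 3)
Step 4: δ(q0, 0) = (q0, 0, R)  ⊢  0010[q0]□ (head at position 4)
Step 5: δ(q0, □) = (q1, □, L)  ⊢  001[q1]0□ (head at position 3)
Step 6: δ(q1, 0) = (q2, 1, L)  ⊢  00[q2]11□ (head at position 2)
Step 7: δ(q2, 1) = (q2, 1, L)  ⊢  0[q2]011□ (head at position 1)
Step 8: δ(q2, 0) = (q2, 0, L)  ⊢  [q2]0011□ (head at position 0)
Step 9: δ(q2, 0) = (q2, 0, L)  ⊢  [q2]□0011□ (head at position -1)
Step 10: δ(q2, □) = (qA, □, R)  ⊢  □[qA]0011□ (head at position 0)
The machine is in qA, so it halts and accepts.
Tape content when halted (ignoring surrounding blanks): 0011

Final answer: Output: 0011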